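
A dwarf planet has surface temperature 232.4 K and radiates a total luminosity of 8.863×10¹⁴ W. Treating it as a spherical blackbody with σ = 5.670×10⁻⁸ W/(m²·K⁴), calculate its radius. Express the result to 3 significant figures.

L = 4πR²σT⁴ ⇒ R = √(L/(4πσT⁴)).
σT⁴ = 165.397 W/m², so R = √(8.863×10¹⁴/(4π×165.397)) = 6.53×10⁵ m.

R ≈ 6.53×10⁵ m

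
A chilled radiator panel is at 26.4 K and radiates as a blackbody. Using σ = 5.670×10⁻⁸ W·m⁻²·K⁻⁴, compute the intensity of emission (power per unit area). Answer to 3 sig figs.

Stefan–Boltzmann: I = σT⁴ = 5.670×10⁻⁸ × (26.4)⁴ = 0.0275 W/m².

I ≈ 0.0275 W/m²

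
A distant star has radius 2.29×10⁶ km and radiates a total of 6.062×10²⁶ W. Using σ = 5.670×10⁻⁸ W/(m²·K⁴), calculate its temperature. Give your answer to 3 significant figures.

Surface area A = 4πR² = 4π(2.29×10⁹ m)² = 6.58993×10¹⁹ m².
P = σAT⁴ ⇒ T = (P/(σA))^(1/4) = (6.062×10²⁶/(5.670×10⁻⁸×6.58993×10¹⁹))^(1/4) = 3.57×10³ K.

T ≈ 3.57×10³ K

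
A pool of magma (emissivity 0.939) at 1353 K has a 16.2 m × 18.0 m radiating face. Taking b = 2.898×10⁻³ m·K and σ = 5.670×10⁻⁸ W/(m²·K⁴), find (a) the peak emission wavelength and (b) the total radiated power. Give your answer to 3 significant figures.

(a) λ_max = b/T = 2.898×10⁻³/1353 = 2.142×10⁻⁶ m = 2.14×10³ nm.
Area A = 16.2 × 18.0 = 291.6 m².
(b) P = εσAT⁴ = 0.939×5.670×10⁻⁸×291.6×(1353)⁴ = 5.20×10⁷ W.

λ_max ≈ 2.14×10³ nm; P ≈ 5.20×10⁷ W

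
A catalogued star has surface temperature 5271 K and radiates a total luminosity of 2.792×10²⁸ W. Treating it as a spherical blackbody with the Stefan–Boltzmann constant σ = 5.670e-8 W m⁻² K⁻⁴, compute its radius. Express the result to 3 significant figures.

R ≈ 7.12×10⁹ m

L = 4πR²σT⁴ ⇒ R = √(L/(4πσT⁴)).
σT⁴ = 4.37678×10⁷ W/m², so R = √(2.792×10²⁸/(4π×4.37678×10⁷)) = 7.12×10⁹ m.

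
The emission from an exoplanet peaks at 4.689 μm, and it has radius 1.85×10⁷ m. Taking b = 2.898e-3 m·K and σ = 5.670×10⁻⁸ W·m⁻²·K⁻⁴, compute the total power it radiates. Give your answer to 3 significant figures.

P ≈ 3.56×10¹⁹ W

Wien's law: T = b/λ_max = 2.898×10⁻³/4.689×10⁻⁶ = 618.042 K.
Surface area A = 4πR² = 4π(1.85×10⁷ m)² = 4.30084×10¹⁵ m².
Then P = σAT⁴ = 5.670×10⁻⁸×4.30084×10¹⁵×(618.042)⁴ = 3.56×10¹⁹ W.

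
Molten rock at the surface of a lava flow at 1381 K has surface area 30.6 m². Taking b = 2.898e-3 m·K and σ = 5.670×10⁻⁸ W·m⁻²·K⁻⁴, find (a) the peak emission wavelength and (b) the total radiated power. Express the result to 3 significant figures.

λ_max ≈ 2.10 μm; P ≈ 6.31×10⁶ W

(a) λ_max = b/T = 2.898×10⁻³/1381 = 2.098×10⁻⁶ m = 2.10 μm.
Area A = 30.6 m².
(b) P = σAT⁴ = 5.670×10⁻⁸×30.6×(1381)⁴ = 6.31×10⁶ W.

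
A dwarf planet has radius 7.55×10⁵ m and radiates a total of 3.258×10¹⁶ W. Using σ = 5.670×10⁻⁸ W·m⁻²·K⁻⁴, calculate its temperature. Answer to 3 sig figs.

Surface area A = 4πR² = 4π(7.55×10⁵ m)² = 7.16315×10¹² m².
P = σAT⁴ ⇒ T = (P/(σA))^(1/4) = (3.258×10¹⁶/(5.670×10⁻⁸×7.16315×10¹²))^(1/4) = 532 K.

T ≈ 532 K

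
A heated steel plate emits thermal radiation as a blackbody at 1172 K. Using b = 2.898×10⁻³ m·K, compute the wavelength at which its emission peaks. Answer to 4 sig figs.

Wien's displacement law: λ_max = b/T = (2.898×10⁻³ m·K)/(1172 K) = 2.4727×10⁻⁶ m.
That is 2.473 μm, in the infrared range.

λ_max ≈ 2.473 μm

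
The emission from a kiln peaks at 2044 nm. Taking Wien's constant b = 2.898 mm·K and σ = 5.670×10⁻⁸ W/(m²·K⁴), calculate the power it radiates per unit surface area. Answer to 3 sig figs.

I ≈ 2.29×10⁵ W/m²

Wien's law: T = b/λ_max = 2.898×10⁻³/2.044×10⁻⁶ = 1417.81 K.
Then I = σT⁴ = 5.670×10⁻⁸×(1417.81)⁴ = 2.29×10⁵ W/m².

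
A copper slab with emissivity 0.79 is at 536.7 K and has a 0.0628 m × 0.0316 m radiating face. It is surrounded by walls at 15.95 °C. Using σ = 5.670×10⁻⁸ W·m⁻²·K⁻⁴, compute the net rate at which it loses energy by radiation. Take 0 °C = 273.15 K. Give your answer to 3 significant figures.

Surroundings: T = 15.95 °C + 273.15 = 289.10 K.
Area A = 0.0628 × 0.0316 = 1.98448×10⁻³ m².
Net radiated power P_net = εσA(T⁴ − T₀⁴) = 0.79×5.670×10⁻⁸×1.98448×10⁻³×(536.7⁴ − 289.10⁴).
T⁴ − T₀⁴ = 8.29710×10¹⁰ − 6.98542×10⁹ = 7.59856×10¹⁰ K⁴, so P_net = 6.75 W.

Net loss ≈ 6.75 W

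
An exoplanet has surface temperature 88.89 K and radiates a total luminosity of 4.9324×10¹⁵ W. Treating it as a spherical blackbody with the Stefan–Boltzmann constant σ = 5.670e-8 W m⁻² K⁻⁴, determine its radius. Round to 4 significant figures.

R ≈ 1.053×10⁷ m

L = 4πR²σT⁴ ⇒ R = √(L/(4πσT⁴)).
σT⁴ = 3.53993 W/m², so R = √(4.9324×10¹⁵/(4π×3.53993)) = 1.053×10⁷ m.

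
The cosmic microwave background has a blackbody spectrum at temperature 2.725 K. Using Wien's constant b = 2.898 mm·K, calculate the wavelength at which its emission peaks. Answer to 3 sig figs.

λ_max ≈ 1.06 mm

Wien's displacement law: λ_max = b/T = (2.898×10⁻³ m·K)/(2.725 K) = 1.063×10⁻³ m.
That is 1.06 mm, in the microwave range.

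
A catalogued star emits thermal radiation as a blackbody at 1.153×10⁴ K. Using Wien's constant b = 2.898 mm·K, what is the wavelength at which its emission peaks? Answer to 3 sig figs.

λ_max ≈ 251 nm

Wien's displacement law: λ_max = b/T = (2.898×10⁻³ m·K)/(1.153×10⁴ K) = 2.513×10⁻⁷ m.
That is 251 nm, in the ultraviolet range.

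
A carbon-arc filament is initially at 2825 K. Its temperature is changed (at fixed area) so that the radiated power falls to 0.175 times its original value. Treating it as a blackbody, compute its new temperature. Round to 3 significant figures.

T₂ ≈ 1.83×10³ K

P ∝ T⁴, so T₂/T₁ = (P₂/P₁)^(1/4) = (0.175)^(1/4) = 0.646784.
T₂ = 2825 × 0.646784 = 1.83×10³ K.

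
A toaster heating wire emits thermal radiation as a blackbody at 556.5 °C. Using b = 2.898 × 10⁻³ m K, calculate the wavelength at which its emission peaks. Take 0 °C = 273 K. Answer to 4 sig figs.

T = 556.5 °C + 273 = 829.5 K.
Wien's displacement law: λ_max = b/T = (2.898×10⁻³ m·K)/(829.5 K) = 3.4937×10⁻⁶ m.
That is 3.494 μm, in the infrared range.

λ_max ≈ 3.494 μm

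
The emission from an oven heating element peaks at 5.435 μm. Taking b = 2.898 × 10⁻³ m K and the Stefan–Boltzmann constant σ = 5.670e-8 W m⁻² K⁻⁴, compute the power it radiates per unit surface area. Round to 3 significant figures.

Wien's law: T = b/λ_max = 2.898×10⁻³/5.435×10⁻⁶ = 533.211 K.
Then I = σT⁴ = 5.670×10⁻⁸×(533.211)⁴ = 4.58×10³ W/m².

I ≈ 4.58×10³ W/m²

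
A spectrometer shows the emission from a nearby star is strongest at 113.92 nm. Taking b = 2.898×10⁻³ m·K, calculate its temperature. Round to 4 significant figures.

Wien's law gives T = b/λ_max = (2.898×10⁻³ m·K)/(1.1392×10⁻⁷ m) = 2.544×10⁴ K.

T ≈ 2.544×10⁴ K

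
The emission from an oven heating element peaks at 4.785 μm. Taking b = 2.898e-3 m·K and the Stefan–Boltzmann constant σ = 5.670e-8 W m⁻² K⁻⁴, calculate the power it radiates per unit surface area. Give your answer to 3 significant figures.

I ≈ 7.63×10³ W/m²

Wien's law: T = b/λ_max = 2.898×10⁻³/4.785×10⁻⁶ = 605.643 K.
Then I = σT⁴ = 5.670×10⁻⁸×(605.643)⁴ = 7.63×10³ W/m².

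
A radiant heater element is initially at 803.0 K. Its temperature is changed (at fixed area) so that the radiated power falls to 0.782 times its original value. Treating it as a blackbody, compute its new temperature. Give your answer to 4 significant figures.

P ∝ T⁴, so T₂/T₁ = (P₂/P₁)^(1/4) = (0.782)^(1/4) = 0.940376.
T₂ = 803.0 × 0.940376 = 755.1 K.

T₂ ≈ 755.1 K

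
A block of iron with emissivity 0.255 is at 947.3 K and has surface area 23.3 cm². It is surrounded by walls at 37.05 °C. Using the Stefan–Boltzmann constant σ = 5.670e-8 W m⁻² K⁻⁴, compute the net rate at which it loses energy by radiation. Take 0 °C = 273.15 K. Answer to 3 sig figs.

Net loss ≈ 26.8 W

Surroundings: T = 37.05 °C + 273.15 = 310.20 K.
Area A = 23.3 cm² = 2.33×10⁻³ m².
Net radiated power P_net = εσA(T⁴ − T₀⁴) = 0.255×5.670×10⁻⁸×2.33×10⁻³×(947.3⁴ − 310.20⁴).
T⁴ − T₀⁴ = 8.05286×10¹¹ − 9.25907×10⁹ = 7.96027×10¹¹ K⁴, so P_net = 26.8 W.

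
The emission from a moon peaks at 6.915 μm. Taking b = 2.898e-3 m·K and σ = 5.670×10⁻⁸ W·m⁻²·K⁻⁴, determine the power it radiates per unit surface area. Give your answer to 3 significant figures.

Wien's law: T = b/λ_max = 2.898×10⁻³/6.915×10⁻⁶ = 419.089 K.
Then I = σT⁴ = 5.670×10⁻⁸×(419.089)⁴ = 1.75×10³ W/m².

I ≈ 1.75×10³ W/m²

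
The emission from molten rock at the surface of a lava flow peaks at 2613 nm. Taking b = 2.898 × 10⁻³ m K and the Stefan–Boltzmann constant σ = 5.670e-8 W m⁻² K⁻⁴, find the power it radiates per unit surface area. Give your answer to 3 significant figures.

I ≈ 8.58×10⁴ W/m²

Wien's law: T = b/λ_max = 2.898×10⁻³/2.613×10⁻⁶ = 1109.07 K.
Then I = σT⁴ = 5.670×10⁻⁸×(1109.07)⁴ = 8.58×10⁴ W/m².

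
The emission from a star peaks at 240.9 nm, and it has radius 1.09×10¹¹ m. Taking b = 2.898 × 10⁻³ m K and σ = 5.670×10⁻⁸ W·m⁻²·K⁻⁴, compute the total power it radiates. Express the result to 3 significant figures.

P ≈ 1.77×10³² W

Wien's law: T = b/λ_max = 2.898×10⁻³/2.409×10⁻⁷ = 12029.9 K.
Surface area A = 4πR² = 4π(1.09×10¹¹ m)² = 1.49301×10²³ m².
Then P = σAT⁴ = 5.670×10⁻⁸×1.49301×10²³×(12029.9)⁴ = 1.77×10³² W.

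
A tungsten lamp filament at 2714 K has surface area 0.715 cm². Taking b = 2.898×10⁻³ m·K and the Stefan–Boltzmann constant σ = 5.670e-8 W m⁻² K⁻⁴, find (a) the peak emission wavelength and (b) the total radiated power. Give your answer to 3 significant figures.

λ_max ≈ 1.07×10³ nm; P ≈ 220 W

(a) λ_max = b/T = 2.898×10⁻³/2714 = 1.068×10⁻⁶ m = 1.07×10³ nm.
Area A = 0.715 cm² = 7.15×10⁻⁵ m².
(b) P = σAT⁴ = 5.670×10⁻⁸×7.15×10⁻⁵×(2714)⁴ = 220 W.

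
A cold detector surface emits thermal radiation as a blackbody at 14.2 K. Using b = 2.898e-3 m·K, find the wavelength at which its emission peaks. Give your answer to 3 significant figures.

λ_max ≈ 204 μm

Wien's displacement law: λ_max = b/T = (2.898×10⁻³ m·K)/(14.2 K) = 2.041×10⁻⁴ m.
That is 204 μm, in the infrared range.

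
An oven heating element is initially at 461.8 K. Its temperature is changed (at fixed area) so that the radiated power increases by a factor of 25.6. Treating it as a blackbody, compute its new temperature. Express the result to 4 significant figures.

T₂ ≈ 1039 K

P ∝ T⁴, so T₂/T₁ = (P₂/P₁)^(1/4) = (25.6)^(1/4) = 2.24937.
T₂ = 461.8 × 2.24937 = 1039 K.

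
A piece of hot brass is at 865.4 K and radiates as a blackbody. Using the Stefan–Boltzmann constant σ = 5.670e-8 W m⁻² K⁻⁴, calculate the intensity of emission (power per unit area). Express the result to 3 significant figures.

Stefan–Boltzmann: I = σT⁴ = 5.670×10⁻⁸ × (865.4)⁴ = 3.18×10⁴ W/m².

I ≈ 3.18×10⁴ W/m²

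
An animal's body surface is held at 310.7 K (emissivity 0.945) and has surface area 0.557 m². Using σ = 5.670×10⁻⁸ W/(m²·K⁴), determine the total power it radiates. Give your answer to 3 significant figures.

P ≈ 278 W

Area A = 0.557 m².
P = εσAT⁴ = 0.945 × 5.670×10⁻⁸ × 0.557 × (310.7)⁴ = 278 W.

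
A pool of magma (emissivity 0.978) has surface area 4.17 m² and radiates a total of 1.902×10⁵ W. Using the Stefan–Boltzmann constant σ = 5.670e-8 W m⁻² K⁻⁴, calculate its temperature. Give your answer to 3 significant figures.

Area A = 4.17 m².
P = εσAT⁴ ⇒ T = (P/(εσA))^(1/4) = (1.902×10⁵/(0.978×5.670×10⁻⁸×4.17))^(1/4) = 952 K.

T ≈ 952 K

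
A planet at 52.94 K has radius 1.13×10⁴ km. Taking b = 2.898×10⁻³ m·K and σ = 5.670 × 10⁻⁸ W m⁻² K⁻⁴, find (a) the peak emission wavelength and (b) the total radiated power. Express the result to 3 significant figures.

λ_max ≈ 54.7 μm; P ≈ 7.15×10¹⁴ W

(a) λ_max = b/T = 2.898×10⁻³/52.94 = 5.474×10⁻⁵ m = 54.7 μm.
Surface area A = 4πR² = 4π(1.13×10⁷ m)² = 1.60460×10¹⁵ m².
(b) P = σAT⁴ = 5.670×10⁻⁸×1.60460×10¹⁵×(52.94)⁴ = 7.15×10¹⁴ W.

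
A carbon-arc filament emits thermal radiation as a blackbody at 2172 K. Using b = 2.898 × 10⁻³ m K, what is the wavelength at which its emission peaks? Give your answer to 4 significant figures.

Wien's displacement law: λ_max = b/T = (2.898×10⁻³ m·K)/(2172 K) = 1.3343×10⁻⁶ m.
That is 1.334 μm, in the infrared range.

λ_max ≈ 1.334 μm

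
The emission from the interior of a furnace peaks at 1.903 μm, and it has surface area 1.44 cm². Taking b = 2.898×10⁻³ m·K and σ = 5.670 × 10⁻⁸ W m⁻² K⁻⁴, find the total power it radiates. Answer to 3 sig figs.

Wien's law: T = b/λ_max = 2.898×10⁻³/1.903×10⁻⁶ = 1522.86 K.
Area A = 1.44 cm² = 1.44×10⁻⁴ m².
Then P = σAT⁴ = 5.670×10⁻⁸×1.44×10⁻⁴×(1522.86)⁴ = 43.9 W.

P ≈ 43.9 W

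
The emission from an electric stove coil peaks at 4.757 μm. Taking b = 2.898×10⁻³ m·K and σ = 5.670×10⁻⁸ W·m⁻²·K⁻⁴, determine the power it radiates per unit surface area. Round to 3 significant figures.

Wien's law: T = b/λ_max = 2.898×10⁻³/4.757×10⁻⁶ = 609.207 K.
Then I = σT⁴ = 5.670×10⁻⁸×(609.207)⁴ = 7.81×10³ W/m².

I ≈ 7.81×10³ W/m²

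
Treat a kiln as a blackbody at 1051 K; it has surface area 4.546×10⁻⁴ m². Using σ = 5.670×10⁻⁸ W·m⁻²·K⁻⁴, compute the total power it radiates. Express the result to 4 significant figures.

P ≈ 31.45 W

Area A = 4.546×10⁻⁴ m².
P = σAT⁴ = 5.670×10⁻⁸ × 4.546×10⁻⁴ × (1051)⁴ = 31.45 W.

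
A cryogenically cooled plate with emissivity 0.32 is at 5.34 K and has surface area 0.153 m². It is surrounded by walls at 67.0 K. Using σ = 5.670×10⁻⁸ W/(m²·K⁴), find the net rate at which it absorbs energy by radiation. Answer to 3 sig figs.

Net gain ≈ 0.0559 W

Area A = 0.153 m².
Net radiated power P_net = εσA(T⁴ − T₀⁴) = 0.32×5.670×10⁻⁸×0.153×(5.34⁴ − 67.0⁴).
T⁴ − T₀⁴ = 813.139 − 2.01511×10⁷ = -2.01503×10⁷ K⁴, so P_net = -0.0559 W — negative, meaning a net gain of 0.0559 W.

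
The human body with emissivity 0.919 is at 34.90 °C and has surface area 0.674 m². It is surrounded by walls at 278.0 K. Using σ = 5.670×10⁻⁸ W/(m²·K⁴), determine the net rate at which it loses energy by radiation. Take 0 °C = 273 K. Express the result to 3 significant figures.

T = 34.90 °C + 273 = 307.90 K.
Area A = 0.674 m².
Net radiated power P_net = εσA(T⁴ − T₀⁴) = 0.919×5.670×10⁻⁸×0.674×(307.90⁴ − 278.0⁴).
T⁴ − T₀⁴ = 8.98750×10⁹ − 5.97282×10⁹ = 3.01468×10⁹ K⁴, so P_net = 106 W.

Net loss ≈ 106 W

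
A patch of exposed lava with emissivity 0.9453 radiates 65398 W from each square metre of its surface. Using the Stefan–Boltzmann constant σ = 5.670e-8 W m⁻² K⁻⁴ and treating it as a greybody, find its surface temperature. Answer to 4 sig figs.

T ≈ 1051 K

I = εσT⁴, so T = (I/εσ)^(1/4) = (65398/(0.9453×5.670×10⁻⁸))^(1/4) = 1051 K.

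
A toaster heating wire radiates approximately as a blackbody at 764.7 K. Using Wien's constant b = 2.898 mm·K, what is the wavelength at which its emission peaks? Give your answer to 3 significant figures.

Wien's displacement law: λ_max = b/T = (2.898×10⁻³ m·K)/(764.7 K) = 3.790×10⁻⁶ m.
That is 3.79 μm, in the infrared range.

λ_max ≈ 3.79 μm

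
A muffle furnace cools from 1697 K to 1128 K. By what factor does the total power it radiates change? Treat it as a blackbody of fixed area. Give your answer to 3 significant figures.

P ∝ T⁴, so P₂/P₁ = (T₂/T₁)⁴ = (1128/1697)⁴ = (0.664702)⁴ = 0.195.

P₂/P₁ ≈ 0.195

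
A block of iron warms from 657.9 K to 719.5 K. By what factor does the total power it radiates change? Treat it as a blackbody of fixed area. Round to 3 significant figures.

P₂/P₁ ≈ 1.43

P ∝ T⁴, so P₂/P₁ = (T₂/T₁)⁴ = (719.5/657.9)⁴ = (1.09363)⁴ = 1.43.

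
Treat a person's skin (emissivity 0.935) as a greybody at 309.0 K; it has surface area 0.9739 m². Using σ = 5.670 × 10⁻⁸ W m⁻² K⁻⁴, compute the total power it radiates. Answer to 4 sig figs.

Area A = 0.9739 m².
P = εσAT⁴ = 0.935 × 5.670×10⁻⁸ × 0.9739 × (309.0)⁴ = 470.7 W.

P ≈ 470.7 W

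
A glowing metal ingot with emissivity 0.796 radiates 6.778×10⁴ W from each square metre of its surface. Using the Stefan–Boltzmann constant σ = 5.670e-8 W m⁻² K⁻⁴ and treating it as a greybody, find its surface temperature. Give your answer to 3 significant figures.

T ≈ 1.11×10³ K

I = εσT⁴, so T = (I/εσ)^(1/4) = (6.778×10⁴/(0.796×5.670×10⁻⁸))^(1/4) = 1.11×10³ K.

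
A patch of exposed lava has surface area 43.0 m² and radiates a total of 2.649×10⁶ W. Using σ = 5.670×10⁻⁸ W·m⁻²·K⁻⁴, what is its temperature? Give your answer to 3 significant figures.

Area A = 43.0 m².
P = σAT⁴ ⇒ T = (P/(σA))^(1/4) = (2.649×10⁶/(5.670×10⁻⁸×43.0))^(1/4) = 1.02×10³ K.

T ≈ 1.02×10³ K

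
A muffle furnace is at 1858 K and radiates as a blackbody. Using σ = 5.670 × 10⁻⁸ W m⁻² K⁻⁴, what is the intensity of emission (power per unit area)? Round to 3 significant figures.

Stefan–Boltzmann: I = σT⁴ = 5.670×10⁻⁸ × (1858)⁴ = 6.76×10⁵ W/m².

I ≈ 6.76×10⁵ W/m²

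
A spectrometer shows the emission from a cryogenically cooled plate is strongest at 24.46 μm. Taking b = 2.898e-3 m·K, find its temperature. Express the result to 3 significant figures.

T ≈ 118 K

Wien's law gives T = b/λ_max = (2.898×10⁻³ m·K)/(2.446×10⁻⁵ m) = 118 K.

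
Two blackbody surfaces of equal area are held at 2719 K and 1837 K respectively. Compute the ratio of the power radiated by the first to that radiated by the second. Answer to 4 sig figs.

With equal areas, P₁/P₂ = (T₁/T₂)⁴ = (2719/1837)⁴ = 4.800.

P₁/P₂ ≈ 4.800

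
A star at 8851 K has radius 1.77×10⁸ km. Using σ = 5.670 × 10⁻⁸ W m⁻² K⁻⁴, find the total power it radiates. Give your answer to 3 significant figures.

P ≈ 1.37×10³² W

Surface area A = 4πR² = 4π(1.77×10¹¹ m)² = 3.93692×10²³ m².
P = σAT⁴ = 5.670×10⁻⁸ × 3.93692×10²³ × (8851)⁴ = 1.37×10³² W.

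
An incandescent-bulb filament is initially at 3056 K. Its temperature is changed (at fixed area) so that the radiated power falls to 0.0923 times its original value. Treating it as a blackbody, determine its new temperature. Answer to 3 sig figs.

P ∝ T⁴, so T₂/T₁ = (P₂/P₁)^(1/4) = (0.0923)^(1/4) = 0.551189.
T₂ = 3056 × 0.551189 = 1.68×10³ K.

T₂ ≈ 1.68×10³ K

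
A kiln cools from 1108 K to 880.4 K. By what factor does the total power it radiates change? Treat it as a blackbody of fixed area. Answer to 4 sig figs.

P ∝ T⁴, so P₂/P₁ = (T₂/T₁)⁴ = (880.4/1108)⁴ = (0.794585)⁴ = 0.3986.

P₂/P₁ ≈ 0.3986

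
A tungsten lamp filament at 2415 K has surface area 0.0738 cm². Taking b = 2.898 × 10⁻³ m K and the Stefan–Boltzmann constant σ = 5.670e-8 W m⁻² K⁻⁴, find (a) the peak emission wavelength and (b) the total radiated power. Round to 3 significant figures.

λ_max ≈ 1.20×10³ nm; P ≈ 14.2 W

(a) λ_max = b/T = 2.898×10⁻³/2415 = 1.200×10⁻⁶ m = 1.20×10³ nm.
Area A = 0.0738 cm² = 7.38×10⁻⁶ m².
(b) P = σAT⁴ = 5.670×10⁻⁸×7.38×10⁻⁶×(2415)⁴ = 14.2 W.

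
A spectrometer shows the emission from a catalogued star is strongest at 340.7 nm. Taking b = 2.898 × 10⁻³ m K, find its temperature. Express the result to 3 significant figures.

Wien's law gives T = b/λ_max = (2.898×10⁻³ m·K)/(3.407×10⁻⁷ m) = 8.51×10³ K.

T ≈ 8.51×10³ K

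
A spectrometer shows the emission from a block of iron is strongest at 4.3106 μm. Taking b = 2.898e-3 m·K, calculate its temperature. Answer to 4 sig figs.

Wien's law gives T = b/λ_max = (2.898×10⁻³ m·K)/(4.3106×10⁻⁶ m) = 672.3 K.

T ≈ 672.3 K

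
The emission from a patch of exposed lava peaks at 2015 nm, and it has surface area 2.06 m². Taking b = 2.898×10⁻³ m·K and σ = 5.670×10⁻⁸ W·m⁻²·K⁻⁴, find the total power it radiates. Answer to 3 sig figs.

P ≈ 5.00×10⁵ W

Wien's law: T = b/λ_max = 2.898×10⁻³/2.015×10⁻⁶ = 1438.21 K.
Area A = 2.06 m².
Then P = σAT⁴ = 5.670×10⁻⁸×2.06×(1438.21)⁴ = 5.00×10⁵ W.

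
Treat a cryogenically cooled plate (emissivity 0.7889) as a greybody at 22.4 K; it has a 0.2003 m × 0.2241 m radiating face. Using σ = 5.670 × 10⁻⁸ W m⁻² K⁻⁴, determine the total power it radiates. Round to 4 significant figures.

P ≈ 5.055×10⁻⁴ W

Area A = 0.2003 × 0.2241 = 0.0448872 m².
P = εσAT⁴ = 0.7889 × 5.670×10⁻⁸ × 0.0448872 × (22.4)⁴ = 5.055×10⁻⁴ W.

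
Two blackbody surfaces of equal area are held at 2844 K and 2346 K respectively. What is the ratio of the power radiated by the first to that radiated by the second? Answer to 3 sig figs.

P₁/P₂ ≈ 2.16

With equal areas, P₁/P₂ = (T₁/T₂)⁴ = (2844/2346)⁴ = 2.16.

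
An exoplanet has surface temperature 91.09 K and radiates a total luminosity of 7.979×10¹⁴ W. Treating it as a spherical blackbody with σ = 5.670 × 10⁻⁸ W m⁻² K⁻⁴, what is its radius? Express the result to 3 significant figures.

R ≈ 4.03×10⁶ m

L = 4πR²σT⁴ ⇒ R = √(L/(4πσT⁴)).
σT⁴ = 3.90361 W/m², so R = √(7.979×10¹⁴/(4π×3.90361)) = 4.03×10⁶ m.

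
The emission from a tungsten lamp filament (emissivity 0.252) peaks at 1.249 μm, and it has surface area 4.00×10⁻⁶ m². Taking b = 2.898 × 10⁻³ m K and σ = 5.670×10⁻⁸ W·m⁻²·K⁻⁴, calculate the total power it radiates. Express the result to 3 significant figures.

Wien's law: T = b/λ_max = 2.898×10⁻³/1.249×10⁻⁶ = 2320.26 K.
Area A = 4.00×10⁻⁶ m².
Then P = εσAT⁴ = 0.252×5.670×10⁻⁸×4.00×10⁻⁶×(2320.26)⁴ = 1.66 W.

P ≈ 1.66 W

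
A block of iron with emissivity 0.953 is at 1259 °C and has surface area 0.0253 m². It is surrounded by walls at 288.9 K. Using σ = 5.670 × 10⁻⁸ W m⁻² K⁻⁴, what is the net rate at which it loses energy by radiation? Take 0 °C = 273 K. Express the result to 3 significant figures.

Net loss ≈ 7.52×10³ W

T = 1259 °C + 273 = 1532 K.
Area A = 0.0253 m².
Net radiated power P_net = εσA(T⁴ − T₀⁴) = 0.953×5.670×10⁻⁸×0.0253×(1532⁴ − 288.9⁴).
T⁴ − T₀⁴ = 5.50852×10¹² − 6.96611×10⁹ = 5.50155×10¹² K⁴, so P_net = 7.52×10³ W.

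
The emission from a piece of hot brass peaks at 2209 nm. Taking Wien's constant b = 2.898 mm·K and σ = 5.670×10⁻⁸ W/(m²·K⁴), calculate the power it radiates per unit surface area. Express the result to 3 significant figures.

Wien's law: T = b/λ_max = 2.898×10⁻³/2.209×10⁻⁶ = 1311.91 K.
Then I = σT⁴ = 5.670×10⁻⁸×(1311.91)⁴ = 1.68×10⁵ W/m².

I ≈ 1.68×10⁵ W/m²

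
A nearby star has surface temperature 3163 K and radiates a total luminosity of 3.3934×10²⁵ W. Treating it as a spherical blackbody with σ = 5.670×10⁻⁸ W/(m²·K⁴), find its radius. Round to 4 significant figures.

R ≈ 6.898×10⁸ m

L = 4πR²σT⁴ ⇒ R = √(L/(4πσT⁴)).
σT⁴ = 5.67518×10⁶ W/m², so R = √(3.3934×10²⁵/(4π×5.67518×10⁶)) = 6.898×10⁸ m.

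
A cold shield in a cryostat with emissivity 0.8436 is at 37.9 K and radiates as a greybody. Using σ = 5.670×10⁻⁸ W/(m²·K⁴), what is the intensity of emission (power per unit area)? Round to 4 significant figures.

Stefan–Boltzmann: I = εσT⁴ = 0.8436 × 5.670×10⁻⁸ × (37.9)⁴ = 0.09869 W/m².

I ≈ 0.09869 W/m²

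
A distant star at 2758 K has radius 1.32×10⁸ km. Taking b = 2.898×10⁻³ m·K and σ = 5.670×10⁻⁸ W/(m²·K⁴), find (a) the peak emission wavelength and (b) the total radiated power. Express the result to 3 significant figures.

(a) λ_max = b/T = 2.898×10⁻³/2758 = 1.051×10⁻⁶ m = 1.05×10³ nm.
Surface area A = 4πR² = 4π(1.32×10¹¹ m)² = 2.18956×10²³ m².
(b) P = σAT⁴ = 5.670×10⁻⁸×2.18956×10²³×(2758)⁴ = 7.18×10²⁹ W.

λ_max ≈ 1.05×10³ nm; P ≈ 7.18×10²⁹ W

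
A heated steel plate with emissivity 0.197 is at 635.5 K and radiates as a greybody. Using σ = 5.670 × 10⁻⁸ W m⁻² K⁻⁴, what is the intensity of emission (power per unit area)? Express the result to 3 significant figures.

I ≈ 1.82×10³ W/m²

Stefan–Boltzmann: I = εσT⁴ = 0.197 × 5.670×10⁻⁸ × (635.5)⁴ = 1.82×10³ W/m².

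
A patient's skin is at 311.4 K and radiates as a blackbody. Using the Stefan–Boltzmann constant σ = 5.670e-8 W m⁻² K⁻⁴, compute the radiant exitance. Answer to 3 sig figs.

Stefan–Boltzmann: I = σT⁴ = 5.670×10⁻⁸ × (311.4)⁴ = 533 W/m².

I ≈ 533 W/m²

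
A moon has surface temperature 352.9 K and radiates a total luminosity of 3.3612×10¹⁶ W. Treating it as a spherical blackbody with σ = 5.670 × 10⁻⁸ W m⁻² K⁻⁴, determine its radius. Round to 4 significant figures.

L = 4πR²σT⁴ ⇒ R = √(L/(4πσT⁴)).
σT⁴ = 879.407 W/m², so R = √(3.3612×10¹⁶/(4π×879.407)) = 1.744×10⁶ m.

R ≈ 1.744×10⁶ m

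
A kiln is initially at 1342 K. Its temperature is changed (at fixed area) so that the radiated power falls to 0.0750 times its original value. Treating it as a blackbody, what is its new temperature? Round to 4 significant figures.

T₂ ≈ 702.3 K

P ∝ T⁴, so T₂/T₁ = (P₂/P₁)^(1/4) = (0.0750)^(1/4) = 0.523318.
T₂ = 1342 × 0.523318 = 702.3 K.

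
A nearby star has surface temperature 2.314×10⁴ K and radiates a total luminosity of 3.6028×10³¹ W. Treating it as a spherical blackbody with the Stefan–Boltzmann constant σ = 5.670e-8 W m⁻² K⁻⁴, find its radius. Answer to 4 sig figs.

L = 4πR²σT⁴ ⇒ R = √(L/(4πσT⁴)).
σT⁴ = 1.62569×10¹⁰ W/m², so R = √(3.6028×10³¹/(4π×1.62569×10¹⁰)) = 1.328×10¹⁰ m.

R ≈ 1.328×10¹⁰ m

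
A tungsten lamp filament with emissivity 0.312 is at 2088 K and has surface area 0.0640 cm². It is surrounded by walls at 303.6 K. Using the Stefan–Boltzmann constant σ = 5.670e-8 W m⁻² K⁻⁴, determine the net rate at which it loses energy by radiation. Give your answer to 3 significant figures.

Area A = 0.0640 cm² = 6.40×10⁻⁶ m².
Net radiated power P_net = εσA(T⁴ − T₀⁴) = 0.312×5.670×10⁻⁸×6.40×10⁻⁶×(2088⁴ − 303.6⁴).
T⁴ − T₀⁴ = 1.90074×10¹³ − 8.49585×10⁹ = 1.89989×10¹³ K⁴, so P_net = 2.15 W.

Net loss ≈ 2.15 W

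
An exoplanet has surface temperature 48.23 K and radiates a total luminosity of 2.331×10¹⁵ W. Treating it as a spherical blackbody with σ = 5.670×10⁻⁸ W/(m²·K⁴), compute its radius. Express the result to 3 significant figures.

L = 4πR²σT⁴ ⇒ R = √(L/(4πσT⁴)).
σT⁴ = 0.306798 W/m², so R = √(2.331×10¹⁵/(4π×0.306798)) = 2.46×10⁷ m.

R ≈ 2.46×10⁷ m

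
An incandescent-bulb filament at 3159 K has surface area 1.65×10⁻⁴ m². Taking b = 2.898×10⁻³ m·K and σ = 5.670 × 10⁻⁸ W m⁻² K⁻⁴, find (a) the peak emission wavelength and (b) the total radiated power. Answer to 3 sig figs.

(a) λ_max = b/T = 2.898×10⁻³/3159 = 9.174×10⁻⁷ m = 917 nm.
Area A = 1.65×10⁻⁴ m².
(b) P = σAT⁴ = 5.670×10⁻⁸×1.65×10⁻⁴×(3159)⁴ = 932 W.

λ_max ≈ 917 nm; P ≈ 932 W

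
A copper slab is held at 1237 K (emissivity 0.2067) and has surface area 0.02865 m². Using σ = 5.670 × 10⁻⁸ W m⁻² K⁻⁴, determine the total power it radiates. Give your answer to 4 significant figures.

Area A = 0.02865 m².
P = εσAT⁴ = 0.2067 × 5.670×10⁻⁸ × 0.02865 × (1237)⁴ = 786.2 W.

P ≈ 786.2 W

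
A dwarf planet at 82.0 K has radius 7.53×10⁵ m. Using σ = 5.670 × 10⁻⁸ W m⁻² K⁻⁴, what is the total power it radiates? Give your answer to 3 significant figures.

P ≈ 1.83×10¹³ W

Surface area A = 4πR² = 4π(7.53×10⁵ m)² = 7.12525×10¹² m².
P = σAT⁴ = 5.670×10⁻⁸ × 7.12525×10¹² × (82.0)⁴ = 1.83×10¹³ W.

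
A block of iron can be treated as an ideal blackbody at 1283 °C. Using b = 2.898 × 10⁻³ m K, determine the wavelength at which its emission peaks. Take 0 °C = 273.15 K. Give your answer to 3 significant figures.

λ_max ≈ 1.86×10³ nm

T = 1283 °C + 273.15 = 1556.15 K.
Wien's displacement law: λ_max = b/T = (2.898×10⁻³ m·K)/(1556.15 K) = 1.862×10⁻⁶ m.
That is 1.86×10³ nm, in the infrared range.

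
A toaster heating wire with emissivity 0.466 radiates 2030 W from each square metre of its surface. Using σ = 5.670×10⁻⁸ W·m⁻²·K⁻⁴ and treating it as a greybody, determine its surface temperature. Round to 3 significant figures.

I = εσT⁴, so T = (I/εσ)^(1/4) = (2030/(0.466×5.670×10⁻⁸))^(1/4) = 526 K.

T ≈ 526 K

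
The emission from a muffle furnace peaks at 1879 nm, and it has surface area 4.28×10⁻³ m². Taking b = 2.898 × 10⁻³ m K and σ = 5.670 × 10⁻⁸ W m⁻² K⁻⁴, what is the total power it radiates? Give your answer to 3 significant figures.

P ≈ 1.37×10³ W

Wien's law: T = b/λ_max = 2.898×10⁻³/1.879×10⁻⁶ = 1542.31 K.
Area A = 4.28×10⁻³ m².
Then P = σAT⁴ = 5.670×10⁻⁸×4.28×10⁻³×(1542.31)⁴ = 1.37×10³ W.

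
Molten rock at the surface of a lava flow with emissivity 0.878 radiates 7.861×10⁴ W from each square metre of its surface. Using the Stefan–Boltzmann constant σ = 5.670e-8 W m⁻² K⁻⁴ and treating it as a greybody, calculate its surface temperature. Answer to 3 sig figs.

T ≈ 1.12×10³ K

I = εσT⁴, so T = (I/εσ)^(1/4) = (7.861×10⁴/(0.878×5.670×10⁻⁸))^(1/4) = 1.12×10³ K.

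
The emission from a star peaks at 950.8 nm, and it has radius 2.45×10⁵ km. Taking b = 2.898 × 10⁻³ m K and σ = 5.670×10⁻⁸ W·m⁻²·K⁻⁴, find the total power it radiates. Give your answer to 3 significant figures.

Wien's law: T = b/λ_max = 2.898×10⁻³/9.508×10⁻⁷ = 3047.96 K.
Surface area A = 4πR² = 4π(2.45×10⁸ m)² = 7.54296×10¹⁷ m².
Then P = σAT⁴ = 5.670×10⁻⁸×7.54296×10¹⁷×(3047.96)⁴ = 3.69×10²⁴ W.

P ≈ 3.69×10²⁴ W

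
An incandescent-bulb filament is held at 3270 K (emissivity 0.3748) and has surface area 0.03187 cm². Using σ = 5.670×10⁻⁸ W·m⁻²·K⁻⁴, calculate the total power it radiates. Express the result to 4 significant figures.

Area A = 0.03187 cm² = 3.187×10⁻⁶ m².
P = εσAT⁴ = 0.3748 × 5.670×10⁻⁸ × 3.187×10⁻⁶ × (3270)⁴ = 7.744 W.

P ≈ 7.744 W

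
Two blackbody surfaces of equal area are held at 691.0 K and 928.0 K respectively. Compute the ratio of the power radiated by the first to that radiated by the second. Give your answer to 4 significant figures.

With equal areas, P₁/P₂ = (T₁/T₂)⁴ = (691.0/928.0)⁴ = 0.3074.

P₁/P₂ ≈ 0.3074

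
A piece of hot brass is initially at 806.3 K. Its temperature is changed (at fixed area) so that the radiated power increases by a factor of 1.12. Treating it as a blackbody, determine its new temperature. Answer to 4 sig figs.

P ∝ T⁴, so T₂/T₁ = (P₂/P₁)^(1/4) = (1.12)^(1/4) = 1.02874.
T₂ = 806.3 × 1.02874 = 829.5 K.

T₂ ≈ 829.5 K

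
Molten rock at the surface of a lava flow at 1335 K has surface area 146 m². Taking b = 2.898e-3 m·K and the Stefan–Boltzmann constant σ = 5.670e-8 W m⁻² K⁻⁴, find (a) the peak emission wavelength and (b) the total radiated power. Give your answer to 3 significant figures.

λ_max ≈ 2.17 μm; P ≈ 2.63×10⁷ W

(a) λ_max = b/T = 2.898×10⁻³/1335 = 2.171×10⁻⁶ m = 2.17 μm.
Area A = 146 m².
(b) P = σAT⁴ = 5.670×10⁻⁸×146×(1335)⁴ = 2.63×10⁷ W.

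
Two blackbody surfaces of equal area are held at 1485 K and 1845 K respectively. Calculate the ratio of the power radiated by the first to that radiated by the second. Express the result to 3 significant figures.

P₁/P₂ ≈ 0.420

With equal areas, P₁/P₂ = (T₁/T₂)⁴ = (1485/1845)⁴ = 0.420.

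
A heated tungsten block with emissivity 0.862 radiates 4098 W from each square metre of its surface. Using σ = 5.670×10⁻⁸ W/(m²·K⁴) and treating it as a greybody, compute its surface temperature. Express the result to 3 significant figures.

I = εσT⁴, so T = (I/εσ)^(1/4) = (4098/(0.862×5.670×10⁻⁸))^(1/4) = 538 K.

T ≈ 538 K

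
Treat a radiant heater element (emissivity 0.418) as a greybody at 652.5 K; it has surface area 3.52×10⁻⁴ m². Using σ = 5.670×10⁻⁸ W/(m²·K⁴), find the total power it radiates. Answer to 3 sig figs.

P ≈ 1.51 W

Area A = 3.52×10⁻⁴ m².
P = εσAT⁴ = 0.418 × 5.670×10⁻⁸ × 3.52×10⁻⁴ × (652.5)⁴ = 1.51 W.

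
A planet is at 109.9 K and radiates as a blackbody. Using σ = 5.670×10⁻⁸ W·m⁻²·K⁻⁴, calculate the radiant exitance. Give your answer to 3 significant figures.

Stefan–Boltzmann: I = σT⁴ = 5.670×10⁻⁸ × (109.9)⁴ = 8.27 W/m².

I ≈ 8.27 W/m²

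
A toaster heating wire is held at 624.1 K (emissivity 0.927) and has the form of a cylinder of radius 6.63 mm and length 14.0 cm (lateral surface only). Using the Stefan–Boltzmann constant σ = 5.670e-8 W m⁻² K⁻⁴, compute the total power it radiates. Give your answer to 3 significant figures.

P ≈ 46.5 W

Lateral area A = 2πrL = 2π×6.63×10⁻³×0.140 = 5.83205×10⁻³ m².
P = εσAT⁴ = 0.927 × 5.670×10⁻⁸ × 5.83205×10⁻³ × (624.1)⁴ = 46.5 W.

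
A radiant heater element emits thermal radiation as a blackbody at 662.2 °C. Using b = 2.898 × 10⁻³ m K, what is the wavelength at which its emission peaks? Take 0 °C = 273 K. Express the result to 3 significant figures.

T = 662.2 °C + 273 = 935.2 K.
Wien's displacement law: λ_max = b/T = (2.898×10⁻³ m·K)/(935.2 K) = 3.099×10⁻⁶ m.
That is 3.10 μm, in the infrared range.

λ_max ≈ 3.10 μm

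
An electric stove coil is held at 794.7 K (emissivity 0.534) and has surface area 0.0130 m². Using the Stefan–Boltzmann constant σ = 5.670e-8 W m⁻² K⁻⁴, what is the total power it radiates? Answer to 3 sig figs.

P ≈ 157 W

Area A = 0.0130 m².
P = εσAT⁴ = 0.534 × 5.670×10⁻⁸ × 0.0130 × (794.7)⁴ = 157 W.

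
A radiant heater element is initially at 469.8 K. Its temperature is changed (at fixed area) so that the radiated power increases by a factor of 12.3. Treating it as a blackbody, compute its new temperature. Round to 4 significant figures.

P ∝ T⁴, so T₂/T₁ = (P₂/P₁)^(1/4) = (12.3)^(1/4) = 1.87273.
T₂ = 469.8 × 1.87273 = 879.8 K.

T₂ ≈ 879.8 K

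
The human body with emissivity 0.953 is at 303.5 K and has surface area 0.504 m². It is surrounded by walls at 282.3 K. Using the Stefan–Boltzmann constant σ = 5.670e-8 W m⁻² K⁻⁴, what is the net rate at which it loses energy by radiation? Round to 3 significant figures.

Net loss ≈ 58.1 W

Area A = 0.504 m².
Net radiated power P_net = εσA(T⁴ − T₀⁴) = 0.953×5.670×10⁻⁸×0.504×(303.5⁴ − 282.3⁴).
T⁴ − T₀⁴ = 8.48467×10⁹ − 6.35102×10⁹ = 2.13365×10⁹ K⁴, so P_net = 58.1 W.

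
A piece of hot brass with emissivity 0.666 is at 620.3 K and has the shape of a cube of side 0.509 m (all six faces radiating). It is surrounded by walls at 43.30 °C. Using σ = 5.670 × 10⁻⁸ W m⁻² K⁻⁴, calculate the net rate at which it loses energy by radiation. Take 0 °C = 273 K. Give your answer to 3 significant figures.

Net loss ≈ 8.10×10³ W

Surroundings: T = 43.30 °C + 273 = 316.30 K.
Area A = 6s² = 6×(0.509 m)² = 1.55449 m².
Net radiated power P_net = εσA(T⁴ − T₀⁴) = 0.666×5.670×10⁻⁸×1.55449×(620.3⁴ − 316.30⁴).
T⁴ − T₀⁴ = 1.48050×10¹¹ − 1.00091×10¹⁰ = 1.38041×10¹¹ K⁴, so P_net = 8.10×10³ W.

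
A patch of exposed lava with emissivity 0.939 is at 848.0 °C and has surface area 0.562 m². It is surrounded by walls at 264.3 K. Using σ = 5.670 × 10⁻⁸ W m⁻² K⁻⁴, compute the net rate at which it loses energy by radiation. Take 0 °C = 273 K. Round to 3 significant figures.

Net loss ≈ 4.71×10⁴ W

T = 848.0 °C + 273 = 1121.0 K.
Area A = 0.562 m².
Net radiated power P_net = εσA(T⁴ − T₀⁴) = 0.939×5.670×10⁻⁸×0.562×(1121.0⁴ − 264.3⁴).
T⁴ − T₀⁴ = 1.57915×10¹² − 4.87965×10⁹ = 1.57427×10¹² K⁴, so P_net = 4.71×10⁴ W.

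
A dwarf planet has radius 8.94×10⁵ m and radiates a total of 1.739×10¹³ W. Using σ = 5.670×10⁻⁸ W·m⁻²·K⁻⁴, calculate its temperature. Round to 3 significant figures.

Surface area A = 4πR² = 4π(8.94×10⁵ m)² = 1.00435×10¹³ m².
P = σAT⁴ ⇒ T = (P/(σA))^(1/4) = (1.739×10¹³/(5.670×10⁻⁸×1.00435×10¹³))^(1/4) = 74.3 K.

T ≈ 74.3 K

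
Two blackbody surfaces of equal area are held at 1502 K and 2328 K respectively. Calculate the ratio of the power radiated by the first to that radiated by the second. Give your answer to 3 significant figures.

With equal areas, P₁/P₂ = (T₁/T₂)⁴ = (1502/2328)⁴ = 0.173.

P₁/P₂ ≈ 0.173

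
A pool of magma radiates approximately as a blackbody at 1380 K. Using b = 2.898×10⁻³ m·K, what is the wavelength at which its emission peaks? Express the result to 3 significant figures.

λ_max ≈ 2.10 μm

Wien's displacement law: λ_max = b/T = (2.898×10⁻³ m·K)/(1380 K) = 2.100×10⁻⁶ m.
That is 2.10 μm, in the infrared range.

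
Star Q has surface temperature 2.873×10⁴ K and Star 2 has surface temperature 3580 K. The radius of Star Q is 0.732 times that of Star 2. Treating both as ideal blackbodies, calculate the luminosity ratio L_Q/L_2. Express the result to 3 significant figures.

L ∝ R²T⁴, so L_Q/L_2 = (R_Q/R_2)²(T_Q/T_2)⁴ = (0.732)² × (2.873×10⁴/3580)⁴ = 0.535824 × 4147.73 = 2.22×10³.

L_Q/L_2 ≈ 2.22×10³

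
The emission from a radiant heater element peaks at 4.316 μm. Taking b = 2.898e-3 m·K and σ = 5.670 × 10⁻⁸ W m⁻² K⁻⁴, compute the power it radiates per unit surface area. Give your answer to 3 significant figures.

Wien's law: T = b/λ_max = 2.898×10⁻³/4.316×10⁻⁶ = 671.455 K.
Then I = σT⁴ = 5.670×10⁻⁸×(671.455)⁴ = 1.15×10⁴ W/m².

I ≈ 1.15×10⁴ W/m²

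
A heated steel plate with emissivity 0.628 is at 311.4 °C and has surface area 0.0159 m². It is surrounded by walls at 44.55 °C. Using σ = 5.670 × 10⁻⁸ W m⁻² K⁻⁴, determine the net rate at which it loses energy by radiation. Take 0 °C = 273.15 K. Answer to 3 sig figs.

T = 311.4 °C + 273.15 = 584.55 K.
Surroundings: T = 44.55 °C + 273.15 = 317.70 K.
Area A = 0.0159 m².
Net radiated power P_net = εσA(T⁴ − T₀⁴) = 0.628×5.670×10⁻⁸×0.0159×(584.55⁴ − 317.70⁴).
T⁴ − T₀⁴ = 1.16758×10¹¹ − 1.01875×10¹⁰ = 1.06570×10¹¹ K⁴, so P_net = 60.3 W.

Net loss ≈ 60.3 W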